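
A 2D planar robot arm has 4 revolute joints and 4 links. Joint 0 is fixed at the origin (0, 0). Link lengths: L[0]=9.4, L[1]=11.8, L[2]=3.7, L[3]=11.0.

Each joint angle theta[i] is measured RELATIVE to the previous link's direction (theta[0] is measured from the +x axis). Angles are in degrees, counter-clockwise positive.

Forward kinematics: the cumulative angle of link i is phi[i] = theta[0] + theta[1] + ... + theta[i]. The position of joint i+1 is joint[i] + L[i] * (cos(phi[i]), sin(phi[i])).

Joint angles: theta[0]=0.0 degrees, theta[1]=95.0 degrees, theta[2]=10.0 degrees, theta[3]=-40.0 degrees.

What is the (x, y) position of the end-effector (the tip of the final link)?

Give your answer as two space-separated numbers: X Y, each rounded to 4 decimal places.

Answer: 12.0627 25.2984

Derivation:
joint[0] = (0.0000, 0.0000)  (base)
link 0: phi[0] = 0 = 0 deg
  cos(0 deg) = 1.0000, sin(0 deg) = 0.0000
  joint[1] = (0.0000, 0.0000) + 9.4 * (1.0000, 0.0000) = (0.0000 + 9.4000, 0.0000 + 0.0000) = (9.4000, 0.0000)
link 1: phi[1] = 0 + 95 = 95 deg
  cos(95 deg) = -0.0872, sin(95 deg) = 0.9962
  joint[2] = (9.4000, 0.0000) + 11.8 * (-0.0872, 0.9962) = (9.4000 + -1.0284, 0.0000 + 11.7551) = (8.3716, 11.7551)
link 2: phi[2] = 0 + 95 + 10 = 105 deg
  cos(105 deg) = -0.2588, sin(105 deg) = 0.9659
  joint[3] = (8.3716, 11.7551) + 3.7 * (-0.2588, 0.9659) = (8.3716 + -0.9576, 11.7551 + 3.5739) = (7.4139, 15.3290)
link 3: phi[3] = 0 + 95 + 10 + -40 = 65 deg
  cos(65 deg) = 0.4226, sin(65 deg) = 0.9063
  joint[4] = (7.4139, 15.3290) + 11 * (0.4226, 0.9063) = (7.4139 + 4.6488, 15.3290 + 9.9694) = (12.0627, 25.2984)
End effector: (12.0627, 25.2984)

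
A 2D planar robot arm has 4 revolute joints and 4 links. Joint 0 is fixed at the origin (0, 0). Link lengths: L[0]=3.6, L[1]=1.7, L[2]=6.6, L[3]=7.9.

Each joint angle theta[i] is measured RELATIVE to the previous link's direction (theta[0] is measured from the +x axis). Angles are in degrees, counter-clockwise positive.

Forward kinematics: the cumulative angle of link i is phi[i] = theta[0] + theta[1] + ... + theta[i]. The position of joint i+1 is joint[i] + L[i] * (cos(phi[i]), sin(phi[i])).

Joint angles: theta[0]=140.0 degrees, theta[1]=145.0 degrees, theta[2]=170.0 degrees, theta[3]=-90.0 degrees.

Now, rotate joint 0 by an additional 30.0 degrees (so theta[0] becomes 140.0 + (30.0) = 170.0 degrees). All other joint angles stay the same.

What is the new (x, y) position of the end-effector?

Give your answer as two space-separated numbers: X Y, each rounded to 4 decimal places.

Answer: 0.3425 9.3607

Derivation:
joint[0] = (0.0000, 0.0000)  (base)
link 0: phi[0] = 170 = 170 deg
  cos(170 deg) = -0.9848, sin(170 deg) = 0.1736
  joint[1] = (0.0000, 0.0000) + 3.6 * (-0.9848, 0.1736) = (0.0000 + -3.5453, 0.0000 + 0.6251) = (-3.5453, 0.6251)
link 1: phi[1] = 170 + 145 = 315 deg
  cos(315 deg) = 0.7071, sin(315 deg) = -0.7071
  joint[2] = (-3.5453, 0.6251) + 1.7 * (0.7071, -0.7071) = (-3.5453 + 1.2021, 0.6251 + -1.2021) = (-2.3432, -0.5769)
link 2: phi[2] = 170 + 145 + 170 = 485 deg
  cos(485 deg) = -0.5736, sin(485 deg) = 0.8192
  joint[3] = (-2.3432, -0.5769) + 6.6 * (-0.5736, 0.8192) = (-2.3432 + -3.7856, -0.5769 + 5.4064) = (-6.1288, 4.8295)
link 3: phi[3] = 170 + 145 + 170 + -90 = 395 deg
  cos(395 deg) = 0.8192, sin(395 deg) = 0.5736
  joint[4] = (-6.1288, 4.8295) + 7.9 * (0.8192, 0.5736) = (-6.1288 + 6.4713, 4.8295 + 4.5313) = (0.3425, 9.3607)
End effector: (0.3425, 9.3607)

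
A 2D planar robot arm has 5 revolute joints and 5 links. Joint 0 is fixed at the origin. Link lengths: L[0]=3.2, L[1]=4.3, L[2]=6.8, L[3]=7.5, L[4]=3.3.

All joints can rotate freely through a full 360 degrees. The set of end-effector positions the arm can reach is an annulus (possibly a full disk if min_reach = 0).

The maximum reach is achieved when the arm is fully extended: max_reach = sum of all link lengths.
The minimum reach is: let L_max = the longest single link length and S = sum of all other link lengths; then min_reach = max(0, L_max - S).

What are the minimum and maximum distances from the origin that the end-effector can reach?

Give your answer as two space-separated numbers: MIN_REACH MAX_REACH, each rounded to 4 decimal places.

Answer: 0.0000 25.1000

Derivation:
Link lengths: [3.2, 4.3, 6.8, 7.5, 3.3]
max_reach = 3.2 + 4.3 + 6.8 + 7.5 + 3.3 = 25.1
L_max = max([3.2, 4.3, 6.8, 7.5, 3.3]) = 7.5
S (sum of others) = 25.1 - 7.5 = 17.6
min_reach = max(0, 7.5 - 17.6) = max(0, -10.1) = 0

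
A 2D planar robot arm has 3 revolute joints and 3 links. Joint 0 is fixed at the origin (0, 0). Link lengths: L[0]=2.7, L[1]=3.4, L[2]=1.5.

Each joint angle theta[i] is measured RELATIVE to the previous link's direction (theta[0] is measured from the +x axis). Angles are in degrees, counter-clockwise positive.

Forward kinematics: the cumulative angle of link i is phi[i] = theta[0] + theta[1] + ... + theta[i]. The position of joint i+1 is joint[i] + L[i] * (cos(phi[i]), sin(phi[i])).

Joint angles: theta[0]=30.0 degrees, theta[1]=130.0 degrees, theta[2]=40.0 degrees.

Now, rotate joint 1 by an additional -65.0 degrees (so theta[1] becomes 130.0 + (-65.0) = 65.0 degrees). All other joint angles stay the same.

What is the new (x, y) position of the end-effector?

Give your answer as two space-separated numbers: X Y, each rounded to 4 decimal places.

joint[0] = (0.0000, 0.0000)  (base)
link 0: phi[0] = 30 = 30 deg
  cos(30 deg) = 0.8660, sin(30 deg) = 0.5000
  joint[1] = (0.0000, 0.0000) + 2.7 * (0.8660, 0.5000) = (0.0000 + 2.3383, 0.0000 + 1.3500) = (2.3383, 1.3500)
link 1: phi[1] = 30 + 65 = 95 deg
  cos(95 deg) = -0.0872, sin(95 deg) = 0.9962
  joint[2] = (2.3383, 1.3500) + 3.4 * (-0.0872, 0.9962) = (2.3383 + -0.2963, 1.3500 + 3.3871) = (2.0419, 4.7371)
link 2: phi[2] = 30 + 65 + 40 = 135 deg
  cos(135 deg) = -0.7071, sin(135 deg) = 0.7071
  joint[3] = (2.0419, 4.7371) + 1.5 * (-0.7071, 0.7071) = (2.0419 + -1.0607, 4.7371 + 1.0607) = (0.9813, 5.7977)
End effector: (0.9813, 5.7977)

Answer: 0.9813 5.7977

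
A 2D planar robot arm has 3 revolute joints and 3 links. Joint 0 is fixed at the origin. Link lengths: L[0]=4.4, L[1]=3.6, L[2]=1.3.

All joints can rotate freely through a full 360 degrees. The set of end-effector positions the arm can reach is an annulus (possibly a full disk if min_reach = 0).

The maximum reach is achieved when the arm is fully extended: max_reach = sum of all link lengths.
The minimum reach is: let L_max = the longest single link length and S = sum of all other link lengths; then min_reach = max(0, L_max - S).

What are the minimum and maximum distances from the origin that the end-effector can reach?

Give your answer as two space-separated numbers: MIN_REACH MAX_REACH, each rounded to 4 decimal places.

Answer: 0.0000 9.3000

Derivation:
Link lengths: [4.4, 3.6, 1.3]
max_reach = 4.4 + 3.6 + 1.3 = 9.3
L_max = max([4.4, 3.6, 1.3]) = 4.4
S (sum of others) = 9.3 - 4.4 = 4.9
min_reach = max(0, 4.4 - 4.9) = max(0, -0.5) = 0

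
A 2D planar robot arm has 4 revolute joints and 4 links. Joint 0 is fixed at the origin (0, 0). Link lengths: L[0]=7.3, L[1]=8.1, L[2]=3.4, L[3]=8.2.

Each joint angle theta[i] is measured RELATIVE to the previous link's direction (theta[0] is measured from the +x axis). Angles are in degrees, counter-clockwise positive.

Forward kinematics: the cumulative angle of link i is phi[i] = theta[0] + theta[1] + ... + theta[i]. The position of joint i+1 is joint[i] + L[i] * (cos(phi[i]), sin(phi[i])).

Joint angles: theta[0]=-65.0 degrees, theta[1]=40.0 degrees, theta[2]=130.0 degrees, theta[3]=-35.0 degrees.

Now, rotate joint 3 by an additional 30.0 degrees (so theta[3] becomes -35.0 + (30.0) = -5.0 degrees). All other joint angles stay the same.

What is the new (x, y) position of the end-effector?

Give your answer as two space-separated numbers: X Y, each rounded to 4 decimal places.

joint[0] = (0.0000, 0.0000)  (base)
link 0: phi[0] = -65 = -65 deg
  cos(-65 deg) = 0.4226, sin(-65 deg) = -0.9063
  joint[1] = (0.0000, 0.0000) + 7.3 * (0.4226, -0.9063) = (0.0000 + 3.0851, 0.0000 + -6.6160) = (3.0851, -6.6160)
link 1: phi[1] = -65 + 40 = -25 deg
  cos(-25 deg) = 0.9063, sin(-25 deg) = -0.4226
  joint[2] = (3.0851, -6.6160) + 8.1 * (0.9063, -0.4226) = (3.0851 + 7.3411, -6.6160 + -3.4232) = (10.4262, -10.0393)
link 2: phi[2] = -65 + 40 + 130 = 105 deg
  cos(105 deg) = -0.2588, sin(105 deg) = 0.9659
  joint[3] = (10.4262, -10.0393) + 3.4 * (-0.2588, 0.9659) = (10.4262 + -0.8800, -10.0393 + 3.2841) = (9.5462, -6.7551)
link 3: phi[3] = -65 + 40 + 130 + -5 = 100 deg
  cos(100 deg) = -0.1736, sin(100 deg) = 0.9848
  joint[4] = (9.5462, -6.7551) + 8.2 * (-0.1736, 0.9848) = (9.5462 + -1.4239, -6.7551 + 8.0754) = (8.1223, 1.3203)
End effector: (8.1223, 1.3203)

Answer: 8.1223 1.3203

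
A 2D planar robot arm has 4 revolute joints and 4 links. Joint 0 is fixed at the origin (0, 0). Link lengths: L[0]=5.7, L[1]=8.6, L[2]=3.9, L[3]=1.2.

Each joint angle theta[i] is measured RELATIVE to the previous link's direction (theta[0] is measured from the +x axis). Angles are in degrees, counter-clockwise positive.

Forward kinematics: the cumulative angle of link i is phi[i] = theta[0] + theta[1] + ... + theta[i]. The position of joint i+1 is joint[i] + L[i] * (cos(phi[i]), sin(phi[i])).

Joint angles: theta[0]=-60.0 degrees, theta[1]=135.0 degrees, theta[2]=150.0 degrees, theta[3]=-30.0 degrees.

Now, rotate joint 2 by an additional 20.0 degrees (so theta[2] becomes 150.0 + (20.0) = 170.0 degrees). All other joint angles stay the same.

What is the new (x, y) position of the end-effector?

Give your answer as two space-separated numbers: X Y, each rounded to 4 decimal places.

joint[0] = (0.0000, 0.0000)  (base)
link 0: phi[0] = -60 = -60 deg
  cos(-60 deg) = 0.5000, sin(-60 deg) = -0.8660
  joint[1] = (0.0000, 0.0000) + 5.7 * (0.5000, -0.8660) = (0.0000 + 2.8500, 0.0000 + -4.9363) = (2.8500, -4.9363)
link 1: phi[1] = -60 + 135 = 75 deg
  cos(75 deg) = 0.2588, sin(75 deg) = 0.9659
  joint[2] = (2.8500, -4.9363) + 8.6 * (0.2588, 0.9659) = (2.8500 + 2.2258, -4.9363 + 8.3070) = (5.0758, 3.3706)
link 2: phi[2] = -60 + 135 + 170 = 245 deg
  cos(245 deg) = -0.4226, sin(245 deg) = -0.9063
  joint[3] = (5.0758, 3.3706) + 3.9 * (-0.4226, -0.9063) = (5.0758 + -1.6482, 3.3706 + -3.5346) = (3.4276, -0.1640)
link 3: phi[3] = -60 + 135 + 170 + -30 = 215 deg
  cos(215 deg) = -0.8192, sin(215 deg) = -0.5736
  joint[4] = (3.4276, -0.1640) + 1.2 * (-0.8192, -0.5736) = (3.4276 + -0.9830, -0.1640 + -0.6883) = (2.4447, -0.8523)
End effector: (2.4447, -0.8523)

Answer: 2.4447 -0.8523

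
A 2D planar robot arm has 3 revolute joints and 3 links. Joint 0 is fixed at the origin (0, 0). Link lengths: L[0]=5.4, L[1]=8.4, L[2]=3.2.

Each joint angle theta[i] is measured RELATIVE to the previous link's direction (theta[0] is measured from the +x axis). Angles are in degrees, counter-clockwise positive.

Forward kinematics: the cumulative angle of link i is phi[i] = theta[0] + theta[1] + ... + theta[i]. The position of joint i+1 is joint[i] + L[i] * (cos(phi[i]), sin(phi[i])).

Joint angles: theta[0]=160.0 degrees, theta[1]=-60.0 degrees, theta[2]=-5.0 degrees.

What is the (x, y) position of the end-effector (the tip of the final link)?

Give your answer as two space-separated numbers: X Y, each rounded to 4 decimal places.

joint[0] = (0.0000, 0.0000)  (base)
link 0: phi[0] = 160 = 160 deg
  cos(160 deg) = -0.9397, sin(160 deg) = 0.3420
  joint[1] = (0.0000, 0.0000) + 5.4 * (-0.9397, 0.3420) = (0.0000 + -5.0743, 0.0000 + 1.8469) = (-5.0743, 1.8469)
link 1: phi[1] = 160 + -60 = 100 deg
  cos(100 deg) = -0.1736, sin(100 deg) = 0.9848
  joint[2] = (-5.0743, 1.8469) + 8.4 * (-0.1736, 0.9848) = (-5.0743 + -1.4586, 1.8469 + 8.2724) = (-6.5330, 10.1193)
link 2: phi[2] = 160 + -60 + -5 = 95 deg
  cos(95 deg) = -0.0872, sin(95 deg) = 0.9962
  joint[3] = (-6.5330, 10.1193) + 3.2 * (-0.0872, 0.9962) = (-6.5330 + -0.2789, 10.1193 + 3.1878) = (-6.8119, 13.3071)
End effector: (-6.8119, 13.3071)

Answer: -6.8119 13.3071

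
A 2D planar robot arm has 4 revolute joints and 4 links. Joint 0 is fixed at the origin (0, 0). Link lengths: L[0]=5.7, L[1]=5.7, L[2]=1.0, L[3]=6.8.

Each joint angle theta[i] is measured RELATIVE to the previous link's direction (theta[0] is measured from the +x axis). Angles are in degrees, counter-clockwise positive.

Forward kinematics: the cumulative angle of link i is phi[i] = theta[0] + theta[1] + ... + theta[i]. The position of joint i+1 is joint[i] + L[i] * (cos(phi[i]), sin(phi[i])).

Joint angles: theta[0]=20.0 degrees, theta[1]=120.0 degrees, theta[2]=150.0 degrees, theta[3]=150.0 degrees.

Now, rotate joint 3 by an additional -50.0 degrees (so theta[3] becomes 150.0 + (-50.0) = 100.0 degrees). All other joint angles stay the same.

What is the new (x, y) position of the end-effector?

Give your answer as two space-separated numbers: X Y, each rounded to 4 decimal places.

Answer: 7.2208 8.0737

Derivation:
joint[0] = (0.0000, 0.0000)  (base)
link 0: phi[0] = 20 = 20 deg
  cos(20 deg) = 0.9397, sin(20 deg) = 0.3420
  joint[1] = (0.0000, 0.0000) + 5.7 * (0.9397, 0.3420) = (0.0000 + 5.3562, 0.0000 + 1.9495) = (5.3562, 1.9495)
link 1: phi[1] = 20 + 120 = 140 deg
  cos(140 deg) = -0.7660, sin(140 deg) = 0.6428
  joint[2] = (5.3562, 1.9495) + 5.7 * (-0.7660, 0.6428) = (5.3562 + -4.3665, 1.9495 + 3.6639) = (0.9898, 5.6134)
link 2: phi[2] = 20 + 120 + 150 = 290 deg
  cos(290 deg) = 0.3420, sin(290 deg) = -0.9397
  joint[3] = (0.9898, 5.6134) + 1 * (0.3420, -0.9397) = (0.9898 + 0.3420, 5.6134 + -0.9397) = (1.3318, 4.6737)
link 3: phi[3] = 20 + 120 + 150 + 100 = 390 deg
  cos(390 deg) = 0.8660, sin(390 deg) = 0.5000
  joint[4] = (1.3318, 4.6737) + 6.8 * (0.8660, 0.5000) = (1.3318 + 5.8890, 4.6737 + 3.4000) = (7.2208, 8.0737)
End effector: (7.2208, 8.0737)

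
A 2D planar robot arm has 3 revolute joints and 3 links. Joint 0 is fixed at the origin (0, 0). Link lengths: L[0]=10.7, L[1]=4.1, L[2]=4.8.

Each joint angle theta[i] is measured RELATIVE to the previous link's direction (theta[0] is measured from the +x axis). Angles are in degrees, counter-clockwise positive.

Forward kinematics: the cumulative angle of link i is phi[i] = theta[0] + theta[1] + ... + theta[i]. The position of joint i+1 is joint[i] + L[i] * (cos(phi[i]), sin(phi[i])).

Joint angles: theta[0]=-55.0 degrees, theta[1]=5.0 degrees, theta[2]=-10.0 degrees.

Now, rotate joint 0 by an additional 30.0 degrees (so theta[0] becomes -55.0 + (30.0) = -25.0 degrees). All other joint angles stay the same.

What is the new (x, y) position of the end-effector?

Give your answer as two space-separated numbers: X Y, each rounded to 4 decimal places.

joint[0] = (0.0000, 0.0000)  (base)
link 0: phi[0] = -25 = -25 deg
  cos(-25 deg) = 0.9063, sin(-25 deg) = -0.4226
  joint[1] = (0.0000, 0.0000) + 10.7 * (0.9063, -0.4226) = (0.0000 + 9.6975, 0.0000 + -4.5220) = (9.6975, -4.5220)
link 1: phi[1] = -25 + 5 = -20 deg
  cos(-20 deg) = 0.9397, sin(-20 deg) = -0.3420
  joint[2] = (9.6975, -4.5220) + 4.1 * (0.9397, -0.3420) = (9.6975 + 3.8527, -4.5220 + -1.4023) = (13.5502, -5.9243)
link 2: phi[2] = -25 + 5 + -10 = -30 deg
  cos(-30 deg) = 0.8660, sin(-30 deg) = -0.5000
  joint[3] = (13.5502, -5.9243) + 4.8 * (0.8660, -0.5000) = (13.5502 + 4.1569, -5.9243 + -2.4000) = (17.7072, -8.3243)
End effector: (17.7072, -8.3243)

Answer: 17.7072 -8.3243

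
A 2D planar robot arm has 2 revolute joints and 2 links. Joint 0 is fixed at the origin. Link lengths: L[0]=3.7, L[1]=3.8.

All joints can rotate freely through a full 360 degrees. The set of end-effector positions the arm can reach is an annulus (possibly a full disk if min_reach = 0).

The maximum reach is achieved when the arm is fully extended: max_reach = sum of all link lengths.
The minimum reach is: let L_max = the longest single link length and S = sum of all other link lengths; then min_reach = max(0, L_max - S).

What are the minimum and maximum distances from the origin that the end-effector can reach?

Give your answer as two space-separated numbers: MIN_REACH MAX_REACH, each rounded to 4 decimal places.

Link lengths: [3.7, 3.8]
max_reach = 3.7 + 3.8 = 7.5
L_max = max([3.7, 3.8]) = 3.8
S (sum of others) = 7.5 - 3.8 = 3.7
min_reach = max(0, 3.8 - 3.7) = max(0, 0.1) = 0.1

Answer: 0.1000 7.5000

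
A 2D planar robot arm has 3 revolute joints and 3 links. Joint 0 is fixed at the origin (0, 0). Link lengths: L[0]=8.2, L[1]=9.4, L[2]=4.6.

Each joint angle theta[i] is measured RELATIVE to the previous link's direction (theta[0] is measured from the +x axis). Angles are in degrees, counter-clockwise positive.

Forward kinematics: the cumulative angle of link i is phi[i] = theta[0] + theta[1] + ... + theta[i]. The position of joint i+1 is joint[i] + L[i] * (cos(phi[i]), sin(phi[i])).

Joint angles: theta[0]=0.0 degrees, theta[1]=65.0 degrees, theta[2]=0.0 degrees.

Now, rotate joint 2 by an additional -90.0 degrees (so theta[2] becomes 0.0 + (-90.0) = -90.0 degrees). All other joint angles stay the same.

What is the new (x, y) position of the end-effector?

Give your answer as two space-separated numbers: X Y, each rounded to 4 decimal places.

Answer: 16.3416 6.5752

Derivation:
joint[0] = (0.0000, 0.0000)  (base)
link 0: phi[0] = 0 = 0 deg
  cos(0 deg) = 1.0000, sin(0 deg) = 0.0000
  joint[1] = (0.0000, 0.0000) + 8.2 * (1.0000, 0.0000) = (0.0000 + 8.2000, 0.0000 + 0.0000) = (8.2000, 0.0000)
link 1: phi[1] = 0 + 65 = 65 deg
  cos(65 deg) = 0.4226, sin(65 deg) = 0.9063
  joint[2] = (8.2000, 0.0000) + 9.4 * (0.4226, 0.9063) = (8.2000 + 3.9726, 0.0000 + 8.5193) = (12.1726, 8.5193)
link 2: phi[2] = 0 + 65 + -90 = -25 deg
  cos(-25 deg) = 0.9063, sin(-25 deg) = -0.4226
  joint[3] = (12.1726, 8.5193) + 4.6 * (0.9063, -0.4226) = (12.1726 + 4.1690, 8.5193 + -1.9440) = (16.3416, 6.5752)
End effector: (16.3416, 6.5752)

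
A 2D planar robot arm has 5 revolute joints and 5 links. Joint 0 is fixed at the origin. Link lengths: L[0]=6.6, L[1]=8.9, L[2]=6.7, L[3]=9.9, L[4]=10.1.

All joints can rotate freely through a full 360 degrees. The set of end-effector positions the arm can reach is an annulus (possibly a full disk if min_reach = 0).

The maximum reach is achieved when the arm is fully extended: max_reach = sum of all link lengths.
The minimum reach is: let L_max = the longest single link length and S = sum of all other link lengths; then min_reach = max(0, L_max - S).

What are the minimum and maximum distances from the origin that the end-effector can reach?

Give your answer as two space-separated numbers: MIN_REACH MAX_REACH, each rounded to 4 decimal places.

Answer: 0.0000 42.2000

Derivation:
Link lengths: [6.6, 8.9, 6.7, 9.9, 10.1]
max_reach = 6.6 + 8.9 + 6.7 + 9.9 + 10.1 = 42.2
L_max = max([6.6, 8.9, 6.7, 9.9, 10.1]) = 10.1
S (sum of others) = 42.2 - 10.1 = 32.1
min_reach = max(0, 10.1 - 32.1) = max(0, -22) = 0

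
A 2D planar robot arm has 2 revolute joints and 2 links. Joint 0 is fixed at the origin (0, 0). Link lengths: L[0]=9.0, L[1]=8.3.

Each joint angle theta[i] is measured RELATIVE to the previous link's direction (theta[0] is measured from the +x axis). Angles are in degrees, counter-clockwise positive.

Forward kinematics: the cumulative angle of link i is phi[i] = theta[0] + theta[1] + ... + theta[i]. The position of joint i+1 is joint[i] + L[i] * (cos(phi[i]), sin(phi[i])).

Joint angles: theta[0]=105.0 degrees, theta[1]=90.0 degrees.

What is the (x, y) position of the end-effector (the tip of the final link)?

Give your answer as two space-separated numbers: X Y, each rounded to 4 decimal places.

Answer: -10.3466 6.5451

Derivation:
joint[0] = (0.0000, 0.0000)  (base)
link 0: phi[0] = 105 = 105 deg
  cos(105 deg) = -0.2588, sin(105 deg) = 0.9659
  joint[1] = (0.0000, 0.0000) + 9 * (-0.2588, 0.9659) = (0.0000 + -2.3294, 0.0000 + 8.6933) = (-2.3294, 8.6933)
link 1: phi[1] = 105 + 90 = 195 deg
  cos(195 deg) = -0.9659, sin(195 deg) = -0.2588
  joint[2] = (-2.3294, 8.6933) + 8.3 * (-0.9659, -0.2588) = (-2.3294 + -8.0172, 8.6933 + -2.1482) = (-10.3466, 6.5451)
End effector: (-10.3466, 6.5451)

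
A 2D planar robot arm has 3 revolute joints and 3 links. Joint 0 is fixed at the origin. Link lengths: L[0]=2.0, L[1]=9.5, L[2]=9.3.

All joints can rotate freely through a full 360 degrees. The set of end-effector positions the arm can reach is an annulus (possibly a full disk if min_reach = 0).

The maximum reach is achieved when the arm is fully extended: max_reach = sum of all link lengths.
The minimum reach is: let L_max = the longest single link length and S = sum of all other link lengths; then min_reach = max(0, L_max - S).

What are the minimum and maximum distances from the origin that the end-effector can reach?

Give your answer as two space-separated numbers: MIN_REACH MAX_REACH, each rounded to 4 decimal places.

Link lengths: [2.0, 9.5, 9.3]
max_reach = 2 + 9.5 + 9.3 = 20.8
L_max = max([2.0, 9.5, 9.3]) = 9.5
S (sum of others) = 20.8 - 9.5 = 11.3
min_reach = max(0, 9.5 - 11.3) = max(0, -1.8) = 0

Answer: 0.0000 20.8000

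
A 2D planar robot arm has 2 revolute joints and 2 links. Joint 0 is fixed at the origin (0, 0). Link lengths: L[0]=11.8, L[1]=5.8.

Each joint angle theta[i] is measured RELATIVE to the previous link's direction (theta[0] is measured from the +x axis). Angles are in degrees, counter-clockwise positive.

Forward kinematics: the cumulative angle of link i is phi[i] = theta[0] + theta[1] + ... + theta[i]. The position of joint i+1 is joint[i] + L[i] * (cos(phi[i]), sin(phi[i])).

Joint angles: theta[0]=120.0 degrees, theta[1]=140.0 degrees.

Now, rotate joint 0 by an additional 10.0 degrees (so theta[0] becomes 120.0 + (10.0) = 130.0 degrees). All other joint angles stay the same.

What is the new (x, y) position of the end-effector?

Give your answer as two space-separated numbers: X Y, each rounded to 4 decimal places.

joint[0] = (0.0000, 0.0000)  (base)
link 0: phi[0] = 130 = 130 deg
  cos(130 deg) = -0.6428, sin(130 deg) = 0.7660
  joint[1] = (0.0000, 0.0000) + 11.8 * (-0.6428, 0.7660) = (0.0000 + -7.5849, 0.0000 + 9.0393) = (-7.5849, 9.0393)
link 1: phi[1] = 130 + 140 = 270 deg
  cos(270 deg) = -0.0000, sin(270 deg) = -1.0000
  joint[2] = (-7.5849, 9.0393) + 5.8 * (-0.0000, -1.0000) = (-7.5849 + -0.0000, 9.0393 + -5.8000) = (-7.5849, 3.2393)
End effector: (-7.5849, 3.2393)

Answer: -7.5849 3.2393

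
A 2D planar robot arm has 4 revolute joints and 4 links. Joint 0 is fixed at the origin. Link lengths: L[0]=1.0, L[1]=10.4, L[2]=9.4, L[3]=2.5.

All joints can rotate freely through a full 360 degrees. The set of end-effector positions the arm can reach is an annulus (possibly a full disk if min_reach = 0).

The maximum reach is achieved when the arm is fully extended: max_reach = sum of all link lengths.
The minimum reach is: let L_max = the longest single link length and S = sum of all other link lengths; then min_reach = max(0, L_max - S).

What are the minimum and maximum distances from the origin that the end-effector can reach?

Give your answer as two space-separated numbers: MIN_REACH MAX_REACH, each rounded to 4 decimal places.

Link lengths: [1.0, 10.4, 9.4, 2.5]
max_reach = 1 + 10.4 + 9.4 + 2.5 = 23.3
L_max = max([1.0, 10.4, 9.4, 2.5]) = 10.4
S (sum of others) = 23.3 - 10.4 = 12.9
min_reach = max(0, 10.4 - 12.9) = max(0, -2.5) = 0

Answer: 0.0000 23.3000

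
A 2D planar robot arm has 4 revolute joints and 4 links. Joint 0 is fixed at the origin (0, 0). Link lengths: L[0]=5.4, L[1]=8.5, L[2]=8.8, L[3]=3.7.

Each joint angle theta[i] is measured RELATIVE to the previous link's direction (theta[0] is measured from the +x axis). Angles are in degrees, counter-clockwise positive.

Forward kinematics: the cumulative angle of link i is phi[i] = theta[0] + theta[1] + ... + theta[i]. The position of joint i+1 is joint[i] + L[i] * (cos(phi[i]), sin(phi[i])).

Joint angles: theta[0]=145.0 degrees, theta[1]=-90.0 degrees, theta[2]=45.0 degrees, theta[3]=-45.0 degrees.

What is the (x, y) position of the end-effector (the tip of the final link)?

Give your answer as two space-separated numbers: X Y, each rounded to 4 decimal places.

joint[0] = (0.0000, 0.0000)  (base)
link 0: phi[0] = 145 = 145 deg
  cos(145 deg) = -0.8192, sin(145 deg) = 0.5736
  joint[1] = (0.0000, 0.0000) + 5.4 * (-0.8192, 0.5736) = (0.0000 + -4.4234, 0.0000 + 3.0973) = (-4.4234, 3.0973)
link 1: phi[1] = 145 + -90 = 55 deg
  cos(55 deg) = 0.5736, sin(55 deg) = 0.8192
  joint[2] = (-4.4234, 3.0973) + 8.5 * (0.5736, 0.8192) = (-4.4234 + 4.8754, 3.0973 + 6.9628) = (0.4520, 10.0601)
link 2: phi[2] = 145 + -90 + 45 = 100 deg
  cos(100 deg) = -0.1736, sin(100 deg) = 0.9848
  joint[3] = (0.4520, 10.0601) + 8.8 * (-0.1736, 0.9848) = (0.4520 + -1.5281, 10.0601 + 8.6663) = (-1.0761, 18.7264)
link 3: phi[3] = 145 + -90 + 45 + -45 = 55 deg
  cos(55 deg) = 0.5736, sin(55 deg) = 0.8192
  joint[4] = (-1.0761, 18.7264) + 3.7 * (0.5736, 0.8192) = (-1.0761 + 2.1222, 18.7264 + 3.0309) = (1.0461, 21.7573)
End effector: (1.0461, 21.7573)

Answer: 1.0461 21.7573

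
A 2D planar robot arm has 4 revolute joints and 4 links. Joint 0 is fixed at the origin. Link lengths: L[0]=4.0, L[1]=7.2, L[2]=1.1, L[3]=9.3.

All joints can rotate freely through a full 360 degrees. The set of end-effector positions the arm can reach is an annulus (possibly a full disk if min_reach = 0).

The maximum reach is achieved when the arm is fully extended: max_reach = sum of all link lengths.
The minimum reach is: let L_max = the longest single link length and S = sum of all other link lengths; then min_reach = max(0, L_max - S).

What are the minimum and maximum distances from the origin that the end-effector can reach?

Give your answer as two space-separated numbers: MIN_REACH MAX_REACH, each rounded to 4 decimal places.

Link lengths: [4.0, 7.2, 1.1, 9.3]
max_reach = 4 + 7.2 + 1.1 + 9.3 = 21.6
L_max = max([4.0, 7.2, 1.1, 9.3]) = 9.3
S (sum of others) = 21.6 - 9.3 = 12.3
min_reach = max(0, 9.3 - 12.3) = max(0, -3) = 0

Answer: 0.0000 21.6000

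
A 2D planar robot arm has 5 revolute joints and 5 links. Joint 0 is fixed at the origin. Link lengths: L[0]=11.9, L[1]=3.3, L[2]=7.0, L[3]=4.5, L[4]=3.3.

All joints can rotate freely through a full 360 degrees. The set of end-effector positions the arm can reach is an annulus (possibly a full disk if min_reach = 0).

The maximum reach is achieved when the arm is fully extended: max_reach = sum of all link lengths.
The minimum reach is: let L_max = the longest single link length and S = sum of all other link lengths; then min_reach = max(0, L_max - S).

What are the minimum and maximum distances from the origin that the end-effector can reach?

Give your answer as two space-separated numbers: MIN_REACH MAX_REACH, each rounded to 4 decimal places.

Answer: 0.0000 30.0000

Derivation:
Link lengths: [11.9, 3.3, 7.0, 4.5, 3.3]
max_reach = 11.9 + 3.3 + 7 + 4.5 + 3.3 = 30
L_max = max([11.9, 3.3, 7.0, 4.5, 3.3]) = 11.9
S (sum of others) = 30 - 11.9 = 18.1
min_reach = max(0, 11.9 - 18.1) = max(0, -6.2) = 0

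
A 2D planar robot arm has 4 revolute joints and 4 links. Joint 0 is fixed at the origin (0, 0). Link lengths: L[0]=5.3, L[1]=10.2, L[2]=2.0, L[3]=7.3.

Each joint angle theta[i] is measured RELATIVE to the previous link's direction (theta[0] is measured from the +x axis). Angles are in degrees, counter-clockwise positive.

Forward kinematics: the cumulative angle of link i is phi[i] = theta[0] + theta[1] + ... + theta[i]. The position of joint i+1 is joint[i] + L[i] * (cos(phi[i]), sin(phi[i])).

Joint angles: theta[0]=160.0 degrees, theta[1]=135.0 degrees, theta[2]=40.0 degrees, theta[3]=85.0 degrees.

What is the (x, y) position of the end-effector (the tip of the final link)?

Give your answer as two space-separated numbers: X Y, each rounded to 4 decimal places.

joint[0] = (0.0000, 0.0000)  (base)
link 0: phi[0] = 160 = 160 deg
  cos(160 deg) = -0.9397, sin(160 deg) = 0.3420
  joint[1] = (0.0000, 0.0000) + 5.3 * (-0.9397, 0.3420) = (0.0000 + -4.9804, 0.0000 + 1.8127) = (-4.9804, 1.8127)
link 1: phi[1] = 160 + 135 = 295 deg
  cos(295 deg) = 0.4226, sin(295 deg) = -0.9063
  joint[2] = (-4.9804, 1.8127) + 10.2 * (0.4226, -0.9063) = (-4.9804 + 4.3107, 1.8127 + -9.2443) = (-0.6697, -7.4316)
link 2: phi[2] = 160 + 135 + 40 = 335 deg
  cos(335 deg) = 0.9063, sin(335 deg) = -0.4226
  joint[3] = (-0.6697, -7.4316) + 2 * (0.9063, -0.4226) = (-0.6697 + 1.8126, -7.4316 + -0.8452) = (1.1430, -8.2769)
link 3: phi[3] = 160 + 135 + 40 + 85 = 420 deg
  cos(420 deg) = 0.5000, sin(420 deg) = 0.8660
  joint[4] = (1.1430, -8.2769) + 7.3 * (0.5000, 0.8660) = (1.1430 + 3.6500, -8.2769 + 6.3220) = (4.7930, -1.9549)
End effector: (4.7930, -1.9549)

Answer: 4.7930 -1.9549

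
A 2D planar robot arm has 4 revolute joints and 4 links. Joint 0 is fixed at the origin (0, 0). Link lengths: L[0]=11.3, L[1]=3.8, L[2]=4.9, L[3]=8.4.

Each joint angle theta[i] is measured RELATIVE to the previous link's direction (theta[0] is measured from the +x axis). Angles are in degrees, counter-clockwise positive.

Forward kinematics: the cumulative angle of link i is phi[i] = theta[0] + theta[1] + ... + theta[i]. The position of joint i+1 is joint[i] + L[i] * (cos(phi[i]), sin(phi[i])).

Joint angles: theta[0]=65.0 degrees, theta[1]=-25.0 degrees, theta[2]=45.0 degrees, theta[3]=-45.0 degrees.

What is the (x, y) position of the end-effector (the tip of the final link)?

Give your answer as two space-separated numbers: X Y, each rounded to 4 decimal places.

Answer: 14.5484 22.9646

Derivation:
joint[0] = (0.0000, 0.0000)  (base)
link 0: phi[0] = 65 = 65 deg
  cos(65 deg) = 0.4226, sin(65 deg) = 0.9063
  joint[1] = (0.0000, 0.0000) + 11.3 * (0.4226, 0.9063) = (0.0000 + 4.7756, 0.0000 + 10.2413) = (4.7756, 10.2413)
link 1: phi[1] = 65 + -25 = 40 deg
  cos(40 deg) = 0.7660, sin(40 deg) = 0.6428
  joint[2] = (4.7756, 10.2413) + 3.8 * (0.7660, 0.6428) = (4.7756 + 2.9110, 10.2413 + 2.4426) = (7.6866, 12.6839)
link 2: phi[2] = 65 + -25 + 45 = 85 deg
  cos(85 deg) = 0.0872, sin(85 deg) = 0.9962
  joint[3] = (7.6866, 12.6839) + 4.9 * (0.0872, 0.9962) = (7.6866 + 0.4271, 12.6839 + 4.8814) = (8.1136, 17.5652)
link 3: phi[3] = 65 + -25 + 45 + -45 = 40 deg
  cos(40 deg) = 0.7660, sin(40 deg) = 0.6428
  joint[4] = (8.1136, 17.5652) + 8.4 * (0.7660, 0.6428) = (8.1136 + 6.4348, 17.5652 + 5.3994) = (14.5484, 22.9646)
End effector: (14.5484, 22.9646)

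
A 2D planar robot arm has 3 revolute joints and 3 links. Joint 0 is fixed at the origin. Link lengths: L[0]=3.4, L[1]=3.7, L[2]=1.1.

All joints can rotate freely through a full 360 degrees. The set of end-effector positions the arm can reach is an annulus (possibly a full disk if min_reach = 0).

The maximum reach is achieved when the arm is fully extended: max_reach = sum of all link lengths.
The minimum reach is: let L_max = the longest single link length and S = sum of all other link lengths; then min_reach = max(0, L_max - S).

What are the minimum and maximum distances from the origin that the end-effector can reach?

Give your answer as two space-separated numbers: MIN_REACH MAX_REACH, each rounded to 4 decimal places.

Link lengths: [3.4, 3.7, 1.1]
max_reach = 3.4 + 3.7 + 1.1 = 8.2
L_max = max([3.4, 3.7, 1.1]) = 3.7
S (sum of others) = 8.2 - 3.7 = 4.5
min_reach = max(0, 3.7 - 4.5) = max(0, -0.8) = 0

Answer: 0.0000 8.2000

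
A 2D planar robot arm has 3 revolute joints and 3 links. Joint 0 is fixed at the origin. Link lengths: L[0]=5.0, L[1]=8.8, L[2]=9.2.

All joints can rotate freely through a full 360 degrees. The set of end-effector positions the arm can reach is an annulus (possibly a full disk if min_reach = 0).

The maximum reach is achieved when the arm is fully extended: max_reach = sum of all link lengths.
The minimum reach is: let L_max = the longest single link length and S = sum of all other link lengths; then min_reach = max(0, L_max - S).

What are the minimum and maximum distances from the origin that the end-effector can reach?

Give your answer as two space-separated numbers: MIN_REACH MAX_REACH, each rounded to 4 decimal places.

Link lengths: [5.0, 8.8, 9.2]
max_reach = 5 + 8.8 + 9.2 = 23
L_max = max([5.0, 8.8, 9.2]) = 9.2
S (sum of others) = 23 - 9.2 = 13.8
min_reach = max(0, 9.2 - 13.8) = max(0, -4.6) = 0

Answer: 0.0000 23.0000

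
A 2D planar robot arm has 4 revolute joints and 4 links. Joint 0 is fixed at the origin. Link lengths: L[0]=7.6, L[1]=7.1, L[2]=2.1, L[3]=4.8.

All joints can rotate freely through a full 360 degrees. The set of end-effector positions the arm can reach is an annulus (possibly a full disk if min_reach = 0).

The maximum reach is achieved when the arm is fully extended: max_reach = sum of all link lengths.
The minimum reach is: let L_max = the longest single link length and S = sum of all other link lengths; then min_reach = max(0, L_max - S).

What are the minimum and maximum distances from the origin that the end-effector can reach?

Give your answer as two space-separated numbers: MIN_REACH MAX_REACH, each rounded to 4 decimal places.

Answer: 0.0000 21.6000

Derivation:
Link lengths: [7.6, 7.1, 2.1, 4.8]
max_reach = 7.6 + 7.1 + 2.1 + 4.8 = 21.6
L_max = max([7.6, 7.1, 2.1, 4.8]) = 7.6
S (sum of others) = 21.6 - 7.6 = 14
min_reach = max(0, 7.6 - 14) = max(0, -6.4) = 0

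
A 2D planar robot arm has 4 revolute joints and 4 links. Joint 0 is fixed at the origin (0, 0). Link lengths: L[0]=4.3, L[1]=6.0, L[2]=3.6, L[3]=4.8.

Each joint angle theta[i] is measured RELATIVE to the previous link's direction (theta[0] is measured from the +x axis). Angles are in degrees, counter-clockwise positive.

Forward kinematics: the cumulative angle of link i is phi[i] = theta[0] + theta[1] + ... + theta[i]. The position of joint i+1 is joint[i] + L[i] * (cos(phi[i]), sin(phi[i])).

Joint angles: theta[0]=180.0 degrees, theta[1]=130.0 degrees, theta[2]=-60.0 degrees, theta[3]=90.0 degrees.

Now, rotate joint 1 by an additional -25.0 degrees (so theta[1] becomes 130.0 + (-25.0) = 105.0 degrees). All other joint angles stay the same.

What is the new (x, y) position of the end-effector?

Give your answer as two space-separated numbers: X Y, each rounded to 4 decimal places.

Answer: -1.8986 -11.7353

Derivation:
joint[0] = (0.0000, 0.0000)  (base)
link 0: phi[0] = 180 = 180 deg
  cos(180 deg) = -1.0000, sin(180 deg) = 0.0000
  joint[1] = (0.0000, 0.0000) + 4.3 * (-1.0000, 0.0000) = (0.0000 + -4.3000, 0.0000 + 0.0000) = (-4.3000, 0.0000)
link 1: phi[1] = 180 + 105 = 285 deg
  cos(285 deg) = 0.2588, sin(285 deg) = -0.9659
  joint[2] = (-4.3000, 0.0000) + 6 * (0.2588, -0.9659) = (-4.3000 + 1.5529, 0.0000 + -5.7956) = (-2.7471, -5.7956)
link 2: phi[2] = 180 + 105 + -60 = 225 deg
  cos(225 deg) = -0.7071, sin(225 deg) = -0.7071
  joint[3] = (-2.7471, -5.7956) + 3.6 * (-0.7071, -0.7071) = (-2.7471 + -2.5456, -5.7956 + -2.5456) = (-5.2927, -8.3411)
link 3: phi[3] = 180 + 105 + -60 + 90 = 315 deg
  cos(315 deg) = 0.7071, sin(315 deg) = -0.7071
  joint[4] = (-5.2927, -8.3411) + 4.8 * (0.7071, -0.7071) = (-5.2927 + 3.3941, -8.3411 + -3.3941) = (-1.8986, -11.7353)
End effector: (-1.8986, -11.7353)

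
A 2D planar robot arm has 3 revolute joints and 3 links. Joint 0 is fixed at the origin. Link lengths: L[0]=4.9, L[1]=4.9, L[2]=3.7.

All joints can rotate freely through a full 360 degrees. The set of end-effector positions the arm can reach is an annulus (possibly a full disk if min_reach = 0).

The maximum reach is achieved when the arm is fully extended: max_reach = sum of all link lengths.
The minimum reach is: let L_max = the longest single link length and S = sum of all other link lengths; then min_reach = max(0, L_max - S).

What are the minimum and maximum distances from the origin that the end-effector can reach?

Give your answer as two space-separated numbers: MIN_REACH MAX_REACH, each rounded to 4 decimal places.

Link lengths: [4.9, 4.9, 3.7]
max_reach = 4.9 + 4.9 + 3.7 = 13.5
L_max = max([4.9, 4.9, 3.7]) = 4.9
S (sum of others) = 13.5 - 4.9 = 8.6
min_reach = max(0, 4.9 - 8.6) = max(0, -3.7) = 0

Answer: 0.0000 13.5000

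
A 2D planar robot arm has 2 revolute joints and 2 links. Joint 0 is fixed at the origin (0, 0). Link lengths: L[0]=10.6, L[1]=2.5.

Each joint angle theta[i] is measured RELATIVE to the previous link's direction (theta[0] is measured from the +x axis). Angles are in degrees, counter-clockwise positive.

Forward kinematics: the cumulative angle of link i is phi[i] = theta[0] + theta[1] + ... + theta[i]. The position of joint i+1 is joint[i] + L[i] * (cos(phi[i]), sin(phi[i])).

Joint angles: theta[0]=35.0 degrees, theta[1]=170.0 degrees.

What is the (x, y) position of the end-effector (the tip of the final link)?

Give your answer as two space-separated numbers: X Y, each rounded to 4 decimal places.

joint[0] = (0.0000, 0.0000)  (base)
link 0: phi[0] = 35 = 35 deg
  cos(35 deg) = 0.8192, sin(35 deg) = 0.5736
  joint[1] = (0.0000, 0.0000) + 10.6 * (0.8192, 0.5736) = (0.0000 + 8.6830, 0.0000 + 6.0799) = (8.6830, 6.0799)
link 1: phi[1] = 35 + 170 = 205 deg
  cos(205 deg) = -0.9063, sin(205 deg) = -0.4226
  joint[2] = (8.6830, 6.0799) + 2.5 * (-0.9063, -0.4226) = (8.6830 + -2.2658, 6.0799 + -1.0565) = (6.4172, 5.0234)
End effector: (6.4172, 5.0234)

Answer: 6.4172 5.0234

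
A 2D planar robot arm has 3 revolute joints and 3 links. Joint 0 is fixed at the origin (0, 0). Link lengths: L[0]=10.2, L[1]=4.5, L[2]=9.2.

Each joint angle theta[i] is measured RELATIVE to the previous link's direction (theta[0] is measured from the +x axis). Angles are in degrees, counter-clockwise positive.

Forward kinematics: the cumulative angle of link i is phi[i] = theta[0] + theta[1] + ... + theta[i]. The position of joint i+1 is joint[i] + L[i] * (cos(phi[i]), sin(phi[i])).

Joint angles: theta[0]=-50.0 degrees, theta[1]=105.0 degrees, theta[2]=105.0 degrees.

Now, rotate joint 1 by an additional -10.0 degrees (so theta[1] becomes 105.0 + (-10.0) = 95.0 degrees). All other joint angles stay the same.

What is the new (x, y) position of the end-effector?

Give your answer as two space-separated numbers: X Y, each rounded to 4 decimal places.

Answer: 1.7710 -0.0317

Derivation:
joint[0] = (0.0000, 0.0000)  (base)
link 0: phi[0] = -50 = -50 deg
  cos(-50 deg) = 0.6428, sin(-50 deg) = -0.7660
  joint[1] = (0.0000, 0.0000) + 10.2 * (0.6428, -0.7660) = (0.0000 + 6.5564, 0.0000 + -7.8137) = (6.5564, -7.8137)
link 1: phi[1] = -50 + 95 = 45 deg
  cos(45 deg) = 0.7071, sin(45 deg) = 0.7071
  joint[2] = (6.5564, -7.8137) + 4.5 * (0.7071, 0.7071) = (6.5564 + 3.1820, -7.8137 + 3.1820) = (9.7384, -4.6317)
link 2: phi[2] = -50 + 95 + 105 = 150 deg
  cos(150 deg) = -0.8660, sin(150 deg) = 0.5000
  joint[3] = (9.7384, -4.6317) + 9.2 * (-0.8660, 0.5000) = (9.7384 + -7.9674, -4.6317 + 4.6000) = (1.7710, -0.0317)
End effector: (1.7710, -0.0317)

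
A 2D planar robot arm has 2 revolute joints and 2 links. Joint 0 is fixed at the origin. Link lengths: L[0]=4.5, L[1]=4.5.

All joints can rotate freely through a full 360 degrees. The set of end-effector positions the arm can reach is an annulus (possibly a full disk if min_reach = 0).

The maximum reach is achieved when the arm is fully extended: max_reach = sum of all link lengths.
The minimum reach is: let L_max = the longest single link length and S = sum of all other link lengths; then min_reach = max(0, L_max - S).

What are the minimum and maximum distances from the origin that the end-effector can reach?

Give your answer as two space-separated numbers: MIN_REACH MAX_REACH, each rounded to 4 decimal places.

Link lengths: [4.5, 4.5]
max_reach = 4.5 + 4.5 = 9
L_max = max([4.5, 4.5]) = 4.5
S (sum of others) = 9 - 4.5 = 4.5
min_reach = max(0, 4.5 - 4.5) = max(0, 0) = 0

Answer: 0.0000 9.0000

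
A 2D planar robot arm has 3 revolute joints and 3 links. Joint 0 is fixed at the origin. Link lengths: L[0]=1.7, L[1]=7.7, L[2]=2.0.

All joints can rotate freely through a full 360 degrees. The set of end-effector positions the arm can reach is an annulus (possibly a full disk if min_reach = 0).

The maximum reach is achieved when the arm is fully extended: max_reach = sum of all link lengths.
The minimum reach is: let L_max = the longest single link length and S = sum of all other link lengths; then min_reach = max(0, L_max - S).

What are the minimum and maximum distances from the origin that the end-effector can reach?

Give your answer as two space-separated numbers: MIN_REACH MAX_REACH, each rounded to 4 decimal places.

Link lengths: [1.7, 7.7, 2.0]
max_reach = 1.7 + 7.7 + 2 = 11.4
L_max = max([1.7, 7.7, 2.0]) = 7.7
S (sum of others) = 11.4 - 7.7 = 3.7
min_reach = max(0, 7.7 - 3.7) = max(0, 4) = 4

Answer: 4.0000 11.4000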